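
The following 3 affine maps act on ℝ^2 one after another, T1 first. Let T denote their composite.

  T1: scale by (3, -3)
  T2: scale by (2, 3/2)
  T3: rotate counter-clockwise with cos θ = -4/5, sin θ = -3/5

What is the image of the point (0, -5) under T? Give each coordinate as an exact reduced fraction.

T(p) = (27/2, -18)

T1 scale by (3, -3): (0, -5) → (0, 15)
T2 scale by (2, 3/2): (0, 15) → (0, 45/2)
T3 rotate counter-clockwise with cos θ = -4/5, sin θ = -3/5: (0, 45/2) → (27/2, -18)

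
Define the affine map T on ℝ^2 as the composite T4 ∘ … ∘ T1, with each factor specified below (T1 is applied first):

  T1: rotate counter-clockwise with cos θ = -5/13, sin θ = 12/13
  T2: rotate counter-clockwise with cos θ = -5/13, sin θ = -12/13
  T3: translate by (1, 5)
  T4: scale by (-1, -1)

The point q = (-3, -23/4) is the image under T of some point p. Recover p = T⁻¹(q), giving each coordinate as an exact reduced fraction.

T1 = [-5/13 -12/13 0; 12/13 -5/13 0; 0 0 1]
T2·T1 = [1 0 0; 0 1 0; 0 0 1]
T3·…·T1 = [1 0 1; 0 1 5; 0 0 1]
T4·…·T1 = [-1 0 -1; 0 -1 -5; 0 0 1]
det M = 1; M⁻¹ = [-1 0 -1; 0 -1 -5; 0 0 1]
M⁻¹ · (-3, -23/4)ᵀ = (2, 3/4)ᵀ

p = (2, 3/4)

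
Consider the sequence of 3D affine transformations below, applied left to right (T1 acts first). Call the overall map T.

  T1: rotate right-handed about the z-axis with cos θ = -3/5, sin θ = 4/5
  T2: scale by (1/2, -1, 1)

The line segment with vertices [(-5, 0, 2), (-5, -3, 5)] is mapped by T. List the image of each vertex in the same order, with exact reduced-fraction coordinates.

image vertices: (3/2, 4, 2), (27/10, 11/5, 5)

T1 rotate right-handed about the z-axis with cos θ = -3/5, sin θ = 4/5: (-5, 0, 2) → (3, -4, 2); (-5, -3, 5) → (27/5, -11/5, 5)
T2 scale by (1/2, -1, 1): (3, -4, 2) → (3/2, 4, 2); (27/5, -11/5, 5) → (27/10, 11/5, 5)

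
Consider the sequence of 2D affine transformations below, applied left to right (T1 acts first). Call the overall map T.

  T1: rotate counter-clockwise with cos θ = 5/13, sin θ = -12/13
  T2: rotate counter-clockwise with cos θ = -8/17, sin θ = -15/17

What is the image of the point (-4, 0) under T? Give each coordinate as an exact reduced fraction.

T1 rotate counter-clockwise with cos θ = 5/13, sin θ = -12/13: (-4, 0) → (-20/13, 48/13)
T2 rotate counter-clockwise with cos θ = -8/17, sin θ = -15/17: (-20/13, 48/13) → (880/221, -84/221)

T(p) = (880/221, -84/221)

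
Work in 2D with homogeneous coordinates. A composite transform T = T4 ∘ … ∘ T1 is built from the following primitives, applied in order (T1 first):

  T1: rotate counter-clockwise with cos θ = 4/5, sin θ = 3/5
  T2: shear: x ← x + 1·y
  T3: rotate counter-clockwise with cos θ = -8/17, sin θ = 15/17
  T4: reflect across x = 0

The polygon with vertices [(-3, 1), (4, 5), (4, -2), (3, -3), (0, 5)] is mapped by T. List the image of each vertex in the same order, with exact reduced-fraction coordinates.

T1 rotate counter-clockwise with cos θ = 4/5, sin θ = 3/5: (-3, 1) → (-3, -1); (4, 5) → (1/5, 32/5); (4, -2) → (22/5, 4/5); (3, -3) → (21/5, -3/5); (0, 5) → (-3, 4)
T2 shear: x ← x + 1·y: (-3, -1) → (-4, -1); (1/5, 32/5) → (33/5, 32/5); (22/5, 4/5) → (26/5, 4/5); (21/5, -3/5) → (18/5, -3/5); (-3, 4) → (1, 4)
T3 rotate counter-clockwise with cos θ = -8/17, sin θ = 15/17: (-4, -1) → (47/17, -52/17); (33/5, 32/5) → (-744/85, 239/85); (26/5, 4/5) → (-268/85, 358/85); (18/5, -3/5) → (-99/85, 294/85); (1, 4) → (-4, -1)
T4 reflect across x = 0: (47/17, -52/17) → (-47/17, -52/17); (-744/85, 239/85) → (744/85, 239/85); (-268/85, 358/85) → (268/85, 358/85); (-99/85, 294/85) → (99/85, 294/85); (-4, -1) → (4, -1)

image vertices: (-47/17, -52/17), (744/85, 239/85), (268/85, 358/85), (99/85, 294/85), (4, -1)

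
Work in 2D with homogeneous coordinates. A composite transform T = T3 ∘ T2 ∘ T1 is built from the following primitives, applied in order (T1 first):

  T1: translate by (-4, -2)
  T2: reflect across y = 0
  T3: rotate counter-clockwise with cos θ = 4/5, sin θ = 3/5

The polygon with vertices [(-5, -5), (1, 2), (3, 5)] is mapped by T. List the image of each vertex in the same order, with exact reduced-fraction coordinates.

image vertices: (-57/5, 1/5), (-12/5, -9/5), (1, -3)

T1 translate by (-4, -2): (-5, -5) → (-9, -7); (1, 2) → (-3, 0); (3, 5) → (-1, 3)
T2 reflect across y = 0: (-9, -7) → (-9, 7); (-3, 0) → (-3, 0); (-1, 3) → (-1, -3)
T3 rotate counter-clockwise with cos θ = 4/5, sin θ = 3/5: (-9, 7) → (-57/5, 1/5); (-3, 0) → (-12/5, -9/5); (-1, -3) → (1, -3)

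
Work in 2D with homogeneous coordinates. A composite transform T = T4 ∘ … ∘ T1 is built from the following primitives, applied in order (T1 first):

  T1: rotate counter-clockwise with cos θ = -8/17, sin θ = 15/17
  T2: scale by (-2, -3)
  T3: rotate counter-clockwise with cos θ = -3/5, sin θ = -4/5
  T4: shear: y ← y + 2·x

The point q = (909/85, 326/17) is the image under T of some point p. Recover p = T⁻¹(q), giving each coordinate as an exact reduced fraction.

p = (-4, -1/2)

T1 = [-8/17 -15/17 0; 15/17 -8/17 0; 0 0 1]
T2·T1 = [16/17 30/17 0; -45/17 24/17 0; 0 0 1]
T3·…·T1 = [-228/85 6/85 0; 71/85 -192/85 0; 0 0 1]
T4·…·T1 = [-228/85 6/85 0; -77/17 -36/17 0; 0 0 1]
det M = 6; M⁻¹ = [-6/17 -1/85 0; 77/102 -38/85 0; 0 0 1]
M⁻¹ · (909/85, 326/17)ᵀ = (-4, -1/2)ᵀ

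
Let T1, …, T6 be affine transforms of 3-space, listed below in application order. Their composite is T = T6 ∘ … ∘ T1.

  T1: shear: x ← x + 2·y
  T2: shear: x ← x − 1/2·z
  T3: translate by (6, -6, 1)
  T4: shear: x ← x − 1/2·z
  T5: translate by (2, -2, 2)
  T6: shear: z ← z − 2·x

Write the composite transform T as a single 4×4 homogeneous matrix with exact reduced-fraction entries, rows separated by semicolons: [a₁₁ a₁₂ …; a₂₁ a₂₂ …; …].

T = [1 2 -1 15/2; 0 1 0 -8; -2 -4 3 -12; 0 0 0 1]

T1 = [1 2 0 0; 0 1 0 0; 0 0 1 0; 0 0 0 1]
T2·T1 = [1 2 -1/2 0; 0 1 0 0; 0 0 1 0; 0 0 0 1]
T3·…·T1 = [1 2 -1/2 6; 0 1 0 -6; 0 0 1 1; 0 0 0 1]
T4·…·T1 = [1 2 -1 11/2; 0 1 0 -6; 0 0 1 1; 0 0 0 1]
T5·…·T1 = [1 2 -1 15/2; 0 1 0 -8; 0 0 1 3; 0 0 0 1]
T6·…·T1 = [1 2 -1 15/2; 0 1 0 -8; -2 -4 3 -12; 0 0 0 1]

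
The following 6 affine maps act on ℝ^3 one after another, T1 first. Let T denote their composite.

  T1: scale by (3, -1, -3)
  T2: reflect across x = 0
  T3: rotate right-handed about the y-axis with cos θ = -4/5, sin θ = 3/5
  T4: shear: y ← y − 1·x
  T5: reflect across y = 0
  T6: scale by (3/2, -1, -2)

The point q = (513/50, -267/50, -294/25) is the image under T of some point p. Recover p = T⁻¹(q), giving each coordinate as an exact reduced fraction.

p = (3, -3/2, 1/5)

T1 = [3 0 0 0; 0 -1 0 0; 0 0 -3 0; 0 0 0 1]
T2·T1 = [-3 0 0 0; 0 -1 0 0; 0 0 -3 0; 0 0 0 1]
T3·…·T1 = [12/5 0 -9/5 0; 0 -1 0 0; 9/5 0 12/5 0; 0 0 0 1]
T4·…·T1 = [12/5 0 -9/5 0; -12/5 -1 9/5 0; 9/5 0 12/5 0; 0 0 0 1]
T5·…·T1 = [12/5 0 -9/5 0; 12/5 1 -9/5 0; 9/5 0 12/5 0; 0 0 0 1]
T6·…·T1 = [18/5 0 -27/10 0; -12/5 -1 9/5 0; -18/5 0 -24/5 0; 0 0 0 1]
det M = 27; M⁻¹ = [8/45 0 -1/10 0; -2/3 -1 0 0; -2/15 0 -2/15 0; 0 0 0 1]
M⁻¹ · (513/50, -267/50, -294/25)ᵀ = (3, -3/2, 1/5)ᵀ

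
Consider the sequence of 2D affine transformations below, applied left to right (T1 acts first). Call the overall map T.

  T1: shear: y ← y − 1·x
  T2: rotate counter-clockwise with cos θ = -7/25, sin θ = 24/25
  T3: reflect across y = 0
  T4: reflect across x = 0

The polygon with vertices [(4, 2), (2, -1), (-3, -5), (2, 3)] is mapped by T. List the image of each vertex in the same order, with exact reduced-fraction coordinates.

T1 shear: y ← y − 1·x: (4, 2) → (4, -2); (2, -1) → (2, -3); (-3, -5) → (-3, -2); (2, 3) → (2, 1)
T2 rotate counter-clockwise with cos θ = -7/25, sin θ = 24/25: (4, -2) → (4/5, 22/5); (2, -3) → (58/25, 69/25); (-3, -2) → (69/25, -58/25); (2, 1) → (-38/25, 41/25)
T3 reflect across y = 0: (4/5, 22/5) → (4/5, -22/5); (58/25, 69/25) → (58/25, -69/25); (69/25, -58/25) → (69/25, 58/25); (-38/25, 41/25) → (-38/25, -41/25)
T4 reflect across x = 0: (4/5, -22/5) → (-4/5, -22/5); (58/25, -69/25) → (-58/25, -69/25); (69/25, 58/25) → (-69/25, 58/25); (-38/25, -41/25) → (38/25, -41/25)

image vertices: (-4/5, -22/5), (-58/25, -69/25), (-69/25, 58/25), (38/25, -41/25)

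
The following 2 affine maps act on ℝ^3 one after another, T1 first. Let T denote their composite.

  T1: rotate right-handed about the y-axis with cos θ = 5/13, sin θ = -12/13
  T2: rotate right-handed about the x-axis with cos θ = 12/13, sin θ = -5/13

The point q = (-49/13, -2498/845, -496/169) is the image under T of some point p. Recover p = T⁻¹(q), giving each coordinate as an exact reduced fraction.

p = (-5, -8/5, 2)

T1 = [5/13 0 -12/13 0; 0 1 0 0; 12/13 0 5/13 0; 0 0 0 1]
T2·T1 = [5/13 0 -12/13 0; 60/169 12/13 25/169 0; 144/169 -5/13 60/169 0; 0 0 0 1]
det M = 1; M⁻¹ = [5/13 60/169 144/169 0; 0 12/13 -5/13 0; -12/13 25/169 60/169 0; 0 0 0 1]
M⁻¹ · (-49/13, -2498/845, -496/169)ᵀ = (-5, -8/5, 2)ᵀ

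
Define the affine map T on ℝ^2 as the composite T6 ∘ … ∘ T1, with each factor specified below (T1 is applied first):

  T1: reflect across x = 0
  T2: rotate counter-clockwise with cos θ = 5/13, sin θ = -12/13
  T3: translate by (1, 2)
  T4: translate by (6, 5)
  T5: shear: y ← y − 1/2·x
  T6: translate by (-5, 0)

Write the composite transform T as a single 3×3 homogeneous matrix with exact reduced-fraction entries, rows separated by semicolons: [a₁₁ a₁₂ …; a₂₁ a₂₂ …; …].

T1 = [-1 0 0; 0 1 0; 0 0 1]
T2·T1 = [-5/13 12/13 0; 12/13 5/13 0; 0 0 1]
T3·…·T1 = [-5/13 12/13 1; 12/13 5/13 2; 0 0 1]
T4·…·T1 = [-5/13 12/13 7; 12/13 5/13 7; 0 0 1]
T5·…·T1 = [-5/13 12/13 7; 29/26 -1/13 7/2; 0 0 1]
T6·…·T1 = [-5/13 12/13 2; 29/26 -1/13 7/2; 0 0 1]

T = [-5/13 12/13 2; 29/26 -1/13 7/2; 0 0 1]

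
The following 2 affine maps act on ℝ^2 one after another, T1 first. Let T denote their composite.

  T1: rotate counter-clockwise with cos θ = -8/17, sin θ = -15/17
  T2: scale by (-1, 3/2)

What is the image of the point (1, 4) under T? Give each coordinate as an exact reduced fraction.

T1 rotate counter-clockwise with cos θ = -8/17, sin θ = -15/17: (1, 4) → (52/17, -47/17)
T2 scale by (-1, 3/2): (52/17, -47/17) → (-52/17, -141/34)

T(p) = (-52/17, -141/34)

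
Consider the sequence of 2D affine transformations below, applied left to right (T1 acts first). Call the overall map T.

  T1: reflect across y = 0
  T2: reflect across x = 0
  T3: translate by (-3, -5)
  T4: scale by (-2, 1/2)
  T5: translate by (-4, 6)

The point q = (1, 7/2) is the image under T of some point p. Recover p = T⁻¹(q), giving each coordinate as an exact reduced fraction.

T1 = [1 0 0; 0 -1 0; 0 0 1]
T2·T1 = [-1 0 0; 0 -1 0; 0 0 1]
T3·…·T1 = [-1 0 -3; 0 -1 -5; 0 0 1]
T4·…·T1 = [2 0 6; 0 -1/2 -5/2; 0 0 1]
T5·…·T1 = [2 0 2; 0 -1/2 7/2; 0 0 1]
det M = -1; M⁻¹ = [1/2 0 -1; 0 -2 7; 0 0 1]
M⁻¹ · (1, 7/2)ᵀ = (-1/2, 0)ᵀ

p = (-1/2, 0)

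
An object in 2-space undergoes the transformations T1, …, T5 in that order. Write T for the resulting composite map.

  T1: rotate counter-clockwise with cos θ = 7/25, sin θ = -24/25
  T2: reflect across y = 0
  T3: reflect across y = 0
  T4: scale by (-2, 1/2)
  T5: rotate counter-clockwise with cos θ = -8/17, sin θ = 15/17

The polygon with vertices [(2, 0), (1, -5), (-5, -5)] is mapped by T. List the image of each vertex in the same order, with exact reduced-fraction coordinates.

T1 rotate counter-clockwise with cos θ = 7/25, sin θ = -24/25: (2, 0) → (14/25, -48/25); (1, -5) → (-113/25, -59/25); (-5, -5) → (-31/5, 17/5)
T2 reflect across y = 0: (14/25, -48/25) → (14/25, 48/25); (-113/25, -59/25) → (-113/25, 59/25); (-31/5, 17/5) → (-31/5, -17/5)
T3 reflect across y = 0: (14/25, 48/25) → (14/25, -48/25); (-113/25, 59/25) → (-113/25, -59/25); (-31/5, -17/5) → (-31/5, 17/5)
T4 scale by (-2, 1/2): (14/25, -48/25) → (-28/25, -24/25); (-113/25, -59/25) → (226/25, -59/50); (-31/5, 17/5) → (62/5, 17/10)
T5 rotate counter-clockwise with cos θ = -8/17, sin θ = 15/17: (-28/25, -24/25) → (584/425, -228/425); (226/25, -59/50) → (-2731/850, 3626/425); (62/5, 17/10) → (-1247/170, 862/85)

image vertices: (584/425, -228/425), (-2731/850, 3626/425), (-1247/170, 862/85)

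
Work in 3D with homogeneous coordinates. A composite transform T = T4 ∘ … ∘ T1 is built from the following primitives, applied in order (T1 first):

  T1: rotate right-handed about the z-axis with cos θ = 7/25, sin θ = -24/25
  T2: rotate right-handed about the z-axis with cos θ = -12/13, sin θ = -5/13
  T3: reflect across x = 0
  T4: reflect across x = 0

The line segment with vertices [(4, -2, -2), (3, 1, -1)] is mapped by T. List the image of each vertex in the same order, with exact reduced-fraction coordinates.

T1 rotate right-handed about the z-axis with cos θ = 7/25, sin θ = -24/25: (4, -2, -2) → (-4/5, -22/5, -2); (3, 1, -1) → (9/5, -13/5, -1)
T2 rotate right-handed about the z-axis with cos θ = -12/13, sin θ = -5/13: (-4/5, -22/5, -2) → (-62/65, 284/65, -2); (9/5, -13/5, -1) → (-173/65, 111/65, -1)
T3 reflect across x = 0: (-62/65, 284/65, -2) → (62/65, 284/65, -2); (-173/65, 111/65, -1) → (173/65, 111/65, -1)
T4 reflect across x = 0: (62/65, 284/65, -2) → (-62/65, 284/65, -2); (173/65, 111/65, -1) → (-173/65, 111/65, -1)

image vertices: (-62/65, 284/65, -2), (-173/65, 111/65, -1)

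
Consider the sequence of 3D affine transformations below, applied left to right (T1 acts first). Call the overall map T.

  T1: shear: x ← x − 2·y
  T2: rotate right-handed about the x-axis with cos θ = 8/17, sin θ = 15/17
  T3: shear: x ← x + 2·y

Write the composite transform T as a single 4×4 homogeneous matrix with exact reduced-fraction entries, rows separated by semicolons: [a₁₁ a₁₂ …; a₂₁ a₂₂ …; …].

T = [1 -18/17 -30/17 0; 0 8/17 -15/17 0; 0 15/17 8/17 0; 0 0 0 1]

T1 = [1 -2 0 0; 0 1 0 0; 0 0 1 0; 0 0 0 1]
T2·T1 = [1 -2 0 0; 0 8/17 -15/17 0; 0 15/17 8/17 0; 0 0 0 1]
T3·…·T1 = [1 -18/17 -30/17 0; 0 8/17 -15/17 0; 0 15/17 8/17 0; 0 0 0 1]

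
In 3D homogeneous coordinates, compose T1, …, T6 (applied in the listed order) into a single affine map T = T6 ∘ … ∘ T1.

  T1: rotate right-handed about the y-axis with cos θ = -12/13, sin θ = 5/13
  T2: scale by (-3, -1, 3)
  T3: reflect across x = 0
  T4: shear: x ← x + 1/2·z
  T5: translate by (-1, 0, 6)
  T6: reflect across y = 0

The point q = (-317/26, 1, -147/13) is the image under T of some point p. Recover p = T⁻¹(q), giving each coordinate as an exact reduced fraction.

T1 = [-12/13 0 5/13 0; 0 1 0 0; -5/13 0 -12/13 0; 0 0 0 1]
T2·T1 = [36/13 0 -15/13 0; 0 -1 0 0; -15/13 0 -36/13 0; 0 0 0 1]
T3·…·T1 = [-36/13 0 15/13 0; 0 -1 0 0; -15/13 0 -36/13 0; 0 0 0 1]
T4·…·T1 = [-87/26 0 -3/13 0; 0 -1 0 0; -15/13 0 -36/13 0; 0 0 0 1]
T5·…·T1 = [-87/26 0 -3/13 -1; 0 -1 0 0; -15/13 0 -36/13 6; 0 0 0 1]
T6·…·T1 = [-87/26 0 -3/13 -1; 0 1 0 0; -15/13 0 -36/13 6; 0 0 0 1]
det M = 9; M⁻¹ = [-4/13 0 1/39 -6/13; 0 1 0 0; 5/39 0 -29/78 92/39; 0 0 0 1]
M⁻¹ · (-317/26, 1, -147/13)ᵀ = (3, 1, 5)ᵀ

p = (3, 1, 5)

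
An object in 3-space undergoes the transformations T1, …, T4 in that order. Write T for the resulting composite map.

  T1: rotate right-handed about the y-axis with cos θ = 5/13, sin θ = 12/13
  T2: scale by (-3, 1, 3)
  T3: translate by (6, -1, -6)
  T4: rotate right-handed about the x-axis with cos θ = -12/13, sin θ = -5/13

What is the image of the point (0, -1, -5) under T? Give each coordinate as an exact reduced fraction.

T(p) = (258/13, -453/169, 1966/169)

T1 rotate right-handed about the y-axis with cos θ = 5/13, sin θ = 12/13: (0, -1, -5) → (-60/13, -1, -25/13)
T2 scale by (-3, 1, 3): (-60/13, -1, -25/13) → (180/13, -1, -75/13)
T3 translate by (6, -1, -6): (180/13, -1, -75/13) → (258/13, -2, -153/13)
T4 rotate right-handed about the x-axis with cos θ = -12/13, sin θ = -5/13: (258/13, -2, -153/13) → (258/13, -453/169, 1966/169)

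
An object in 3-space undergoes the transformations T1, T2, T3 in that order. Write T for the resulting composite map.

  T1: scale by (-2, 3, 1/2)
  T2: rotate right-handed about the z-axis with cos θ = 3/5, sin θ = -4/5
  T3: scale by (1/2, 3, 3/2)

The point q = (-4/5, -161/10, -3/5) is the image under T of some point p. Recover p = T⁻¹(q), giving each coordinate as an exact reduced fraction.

p = (-5/3, -3/2, -4/5)

T1 = [-2 0 0 0; 0 3 0 0; 0 0 1/2 0; 0 0 0 1]
T2·T1 = [-6/5 12/5 0 0; 8/5 9/5 0 0; 0 0 1/2 0; 0 0 0 1]
T3·…·T1 = [-3/5 6/5 0 0; 24/5 27/5 0 0; 0 0 3/4 0; 0 0 0 1]
det M = -27/4; M⁻¹ = [-3/5 2/15 0 0; 8/15 1/15 0 0; 0 0 4/3 0; 0 0 0 1]
M⁻¹ · (-4/5, -161/10, -3/5)ᵀ = (-5/3, -3/2, -4/5)ᵀ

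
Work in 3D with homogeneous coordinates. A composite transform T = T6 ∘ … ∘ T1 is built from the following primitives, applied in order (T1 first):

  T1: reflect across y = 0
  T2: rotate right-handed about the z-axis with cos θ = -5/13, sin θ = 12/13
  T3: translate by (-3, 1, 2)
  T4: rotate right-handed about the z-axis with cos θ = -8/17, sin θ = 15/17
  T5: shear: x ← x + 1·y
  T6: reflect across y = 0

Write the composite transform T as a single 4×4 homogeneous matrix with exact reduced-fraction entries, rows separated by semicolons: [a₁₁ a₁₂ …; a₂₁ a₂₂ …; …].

T = [-311/221 -31/221 0 -44/17; 171/221 -140/221 0 53/17; 0 0 1 2; 0 0 0 1]

T1 = [1 0 0 0; 0 -1 0 0; 0 0 1 0; 0 0 0 1]
T2·T1 = [-5/13 12/13 0 0; 12/13 5/13 0 0; 0 0 1 0; 0 0 0 1]
T3·…·T1 = [-5/13 12/13 0 -3; 12/13 5/13 0 1; 0 0 1 2; 0 0 0 1]
T4·…·T1 = [-140/221 -171/221 0 9/17; -171/221 140/221 0 -53/17; 0 0 1 2; 0 0 0 1]
T5·…·T1 = [-311/221 -31/221 0 -44/17; -171/221 140/221 0 -53/17; 0 0 1 2; 0 0 0 1]
T6·…·T1 = [-311/221 -31/221 0 -44/17; 171/221 -140/221 0 53/17; 0 0 1 2; 0 0 0 1]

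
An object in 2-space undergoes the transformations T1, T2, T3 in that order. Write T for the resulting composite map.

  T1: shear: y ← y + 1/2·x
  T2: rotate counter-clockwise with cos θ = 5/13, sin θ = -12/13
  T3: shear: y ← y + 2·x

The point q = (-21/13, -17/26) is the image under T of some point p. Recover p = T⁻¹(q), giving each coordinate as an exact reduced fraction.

p = (-3, 1)

T1 = [1 0 0; 1/2 1 0; 0 0 1]
T2·T1 = [11/13 12/13 0; -19/26 5/13 0; 0 0 1]
T3·…·T1 = [11/13 12/13 0; 25/26 29/13 0; 0 0 1]
det M = 1; M⁻¹ = [29/13 -12/13 0; -25/26 11/13 0; 0 0 1]
M⁻¹ · (-21/13, -17/26)ᵀ = (-3, 1)ᵀ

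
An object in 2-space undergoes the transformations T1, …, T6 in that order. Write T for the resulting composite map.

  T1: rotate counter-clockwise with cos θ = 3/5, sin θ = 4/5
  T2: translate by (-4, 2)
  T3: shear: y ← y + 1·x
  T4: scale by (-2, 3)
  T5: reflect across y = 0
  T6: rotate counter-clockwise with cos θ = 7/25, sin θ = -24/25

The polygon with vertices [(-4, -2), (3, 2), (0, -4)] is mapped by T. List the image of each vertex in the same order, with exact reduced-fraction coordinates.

T1 rotate counter-clockwise with cos θ = 3/5, sin θ = 4/5: (-4, -2) → (-4/5, -22/5); (3, 2) → (1/5, 18/5); (0, -4) → (16/5, -12/5)
T2 translate by (-4, 2): (-4/5, -22/5) → (-24/5, -12/5); (1/5, 18/5) → (-19/5, 28/5); (16/5, -12/5) → (-4/5, -2/5)
T3 shear: y ← y + 1·x: (-24/5, -12/5) → (-24/5, -36/5); (-19/5, 28/5) → (-19/5, 9/5); (-4/5, -2/5) → (-4/5, -6/5)
T4 scale by (-2, 3): (-24/5, -36/5) → (48/5, -108/5); (-19/5, 9/5) → (38/5, 27/5); (-4/5, -6/5) → (8/5, -18/5)
T5 reflect across y = 0: (48/5, -108/5) → (48/5, 108/5); (38/5, 27/5) → (38/5, -27/5); (8/5, -18/5) → (8/5, 18/5)
T6 rotate counter-clockwise with cos θ = 7/25, sin θ = -24/25: (48/5, 108/5) → (2928/125, -396/125); (38/5, -27/5) → (-382/125, -1101/125); (8/5, 18/5) → (488/125, -66/125)

image vertices: (2928/125, -396/125), (-382/125, -1101/125), (488/125, -66/125)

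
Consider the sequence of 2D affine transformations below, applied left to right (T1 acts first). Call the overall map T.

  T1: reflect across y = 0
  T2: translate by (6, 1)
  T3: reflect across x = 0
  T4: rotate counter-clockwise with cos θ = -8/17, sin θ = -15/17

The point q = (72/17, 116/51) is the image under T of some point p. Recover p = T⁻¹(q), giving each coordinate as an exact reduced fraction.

T1 = [1 0 0; 0 -1 0; 0 0 1]
T2·T1 = [1 0 6; 0 -1 1; 0 0 1]
T3·…·T1 = [-1 0 -6; 0 -1 1; 0 0 1]
T4·…·T1 = [8/17 -15/17 63/17; 15/17 8/17 82/17; 0 0 1]
det M = 1; M⁻¹ = [8/17 15/17 -6; -15/17 8/17 1; 0 0 1]
M⁻¹ · (72/17, 116/51)ᵀ = (-2, -5/3)ᵀ

p = (-2, -5/3)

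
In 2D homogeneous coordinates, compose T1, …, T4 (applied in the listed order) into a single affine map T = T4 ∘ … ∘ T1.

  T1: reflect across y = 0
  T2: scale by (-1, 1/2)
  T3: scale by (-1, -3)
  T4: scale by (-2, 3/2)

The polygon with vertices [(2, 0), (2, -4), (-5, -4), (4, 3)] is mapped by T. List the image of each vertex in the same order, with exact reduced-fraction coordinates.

image vertices: (-4, 0), (-4, -9), (10, -9), (-8, 27/4)

T1 reflect across y = 0: (2, 0) → (2, 0); (2, -4) → (2, 4); (-5, -4) → (-5, 4); (4, 3) → (4, -3)
T2 scale by (-1, 1/2): (2, 0) → (-2, 0); (2, 4) → (-2, 2); (-5, 4) → (5, 2); (4, -3) → (-4, -3/2)
T3 scale by (-1, -3): (-2, 0) → (2, 0); (-2, 2) → (2, -6); (5, 2) → (-5, -6); (-4, -3/2) → (4, 9/2)
T4 scale by (-2, 3/2): (2, 0) → (-4, 0); (2, -6) → (-4, -9); (-5, -6) → (10, -9); (4, 9/2) → (-8, 27/4)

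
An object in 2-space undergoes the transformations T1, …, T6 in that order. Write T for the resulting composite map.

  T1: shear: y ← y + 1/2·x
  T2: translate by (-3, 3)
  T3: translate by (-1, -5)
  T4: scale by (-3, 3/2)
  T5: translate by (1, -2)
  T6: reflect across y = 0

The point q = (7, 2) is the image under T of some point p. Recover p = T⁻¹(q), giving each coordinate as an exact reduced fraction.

p = (2, 1)

T1 = [1 0 0; 1/2 1 0; 0 0 1]
T2·T1 = [1 0 -3; 1/2 1 3; 0 0 1]
T3·…·T1 = [1 0 -4; 1/2 1 -2; 0 0 1]
T4·…·T1 = [-3 0 12; 3/4 3/2 -3; 0 0 1]
T5·…·T1 = [-3 0 13; 3/4 3/2 -5; 0 0 1]
T6·…·T1 = [-3 0 13; -3/4 -3/2 5; 0 0 1]
det M = 9/2; M⁻¹ = [-1/3 0 13/3; 1/6 -2/3 7/6; 0 0 1]
M⁻¹ · (7, 2)ᵀ = (2, 1)ᵀ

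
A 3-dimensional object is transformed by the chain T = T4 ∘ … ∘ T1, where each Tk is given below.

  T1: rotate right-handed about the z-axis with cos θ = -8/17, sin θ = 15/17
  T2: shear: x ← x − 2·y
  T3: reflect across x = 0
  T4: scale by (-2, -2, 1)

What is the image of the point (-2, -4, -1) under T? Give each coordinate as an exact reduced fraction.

T1 rotate right-handed about the z-axis with cos θ = -8/17, sin θ = 15/17: (-2, -4, -1) → (76/17, 2/17, -1)
T2 shear: x ← x − 2·y: (76/17, 2/17, -1) → (72/17, 2/17, -1)
T3 reflect across x = 0: (72/17, 2/17, -1) → (-72/17, 2/17, -1)
T4 scale by (-2, -2, 1): (-72/17, 2/17, -1) → (144/17, -4/17, -1)

T(p) = (144/17, -4/17, -1)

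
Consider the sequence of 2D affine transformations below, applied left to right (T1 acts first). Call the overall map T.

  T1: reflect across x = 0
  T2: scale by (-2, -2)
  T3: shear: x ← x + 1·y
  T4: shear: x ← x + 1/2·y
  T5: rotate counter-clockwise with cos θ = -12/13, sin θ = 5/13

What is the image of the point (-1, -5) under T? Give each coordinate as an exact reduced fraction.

T(p) = (-206/13, -55/13)

T1 reflect across x = 0: (-1, -5) → (1, -5)
T2 scale by (-2, -2): (1, -5) → (-2, 10)
T3 shear: x ← x + 1·y: (-2, 10) → (8, 10)
T4 shear: x ← x + 1/2·y: (8, 10) → (13, 10)
T5 rotate counter-clockwise with cos θ = -12/13, sin θ = 5/13: (13, 10) → (-206/13, -55/13)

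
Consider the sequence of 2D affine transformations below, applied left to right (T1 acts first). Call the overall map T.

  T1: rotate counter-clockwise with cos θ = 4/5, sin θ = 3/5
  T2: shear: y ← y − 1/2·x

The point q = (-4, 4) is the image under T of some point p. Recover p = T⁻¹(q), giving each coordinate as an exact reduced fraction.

p = (-2, 4)

T1 = [4/5 -3/5 0; 3/5 4/5 0; 0 0 1]
T2·T1 = [4/5 -3/5 0; 1/5 11/10 0; 0 0 1]
det M = 1; M⁻¹ = [11/10 3/5 0; -1/5 4/5 0; 0 0 1]
M⁻¹ · (-4, 4)ᵀ = (-2, 4)ᵀ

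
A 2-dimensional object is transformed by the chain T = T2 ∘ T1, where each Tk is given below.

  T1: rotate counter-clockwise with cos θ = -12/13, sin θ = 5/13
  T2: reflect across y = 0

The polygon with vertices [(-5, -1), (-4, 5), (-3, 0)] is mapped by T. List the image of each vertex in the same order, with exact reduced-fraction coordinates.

image vertices: (5, 1), (23/13, 80/13), (36/13, 15/13)

T1 rotate counter-clockwise with cos θ = -12/13, sin θ = 5/13: (-5, -1) → (5, -1); (-4, 5) → (23/13, -80/13); (-3, 0) → (36/13, -15/13)
T2 reflect across y = 0: (5, -1) → (5, 1); (23/13, -80/13) → (23/13, 80/13); (36/13, -15/13) → (36/13, 15/13)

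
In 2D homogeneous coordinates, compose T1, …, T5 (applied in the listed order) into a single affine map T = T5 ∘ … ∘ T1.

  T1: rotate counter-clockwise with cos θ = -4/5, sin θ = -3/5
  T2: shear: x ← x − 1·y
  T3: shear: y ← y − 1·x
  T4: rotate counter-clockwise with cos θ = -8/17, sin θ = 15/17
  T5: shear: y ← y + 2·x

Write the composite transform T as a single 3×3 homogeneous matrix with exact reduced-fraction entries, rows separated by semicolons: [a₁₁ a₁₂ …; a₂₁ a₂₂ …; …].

T1 = [-4/5 3/5 0; -3/5 -4/5 0; 0 0 1]
T2·T1 = [-1/5 7/5 0; -3/5 -4/5 0; 0 0 1]
T3·…·T1 = [-1/5 7/5 0; -2/5 -11/5 0; 0 0 1]
T4·…·T1 = [38/85 109/85 0; 1/85 193/85 0; 0 0 1]
T5·…·T1 = [38/85 109/85 0; 77/85 411/85 0; 0 0 1]

T = [38/85 109/85 0; 77/85 411/85 0; 0 0 1]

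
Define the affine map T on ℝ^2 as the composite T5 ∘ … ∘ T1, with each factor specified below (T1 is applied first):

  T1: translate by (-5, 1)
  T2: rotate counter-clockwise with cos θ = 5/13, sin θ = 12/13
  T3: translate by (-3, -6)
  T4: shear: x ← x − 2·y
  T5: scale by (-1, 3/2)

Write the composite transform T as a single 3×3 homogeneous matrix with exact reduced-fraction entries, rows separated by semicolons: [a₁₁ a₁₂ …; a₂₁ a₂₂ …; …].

T1 = [1 0 -5; 0 1 1; 0 0 1]
T2·T1 = [5/13 -12/13 -37/13; 12/13 5/13 -55/13; 0 0 1]
T3·…·T1 = [5/13 -12/13 -76/13; 12/13 5/13 -133/13; 0 0 1]
T4·…·T1 = [-19/13 -22/13 190/13; 12/13 5/13 -133/13; 0 0 1]
T5·…·T1 = [19/13 22/13 -190/13; 18/13 15/26 -399/26; 0 0 1]

T = [19/13 22/13 -190/13; 18/13 15/26 -399/26; 0 0 1]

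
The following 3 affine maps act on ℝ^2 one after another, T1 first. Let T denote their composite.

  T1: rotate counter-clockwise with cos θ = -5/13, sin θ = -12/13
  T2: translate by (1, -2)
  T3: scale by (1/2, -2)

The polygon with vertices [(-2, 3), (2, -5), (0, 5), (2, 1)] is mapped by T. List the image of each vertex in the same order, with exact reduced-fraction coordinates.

image vertices: (59/26, 34/13), (-57/26, 50/13), (73/26, 102/13), (15/26, 110/13)

T1 rotate counter-clockwise with cos θ = -5/13, sin θ = -12/13: (-2, 3) → (46/13, 9/13); (2, -5) → (-70/13, 1/13); (0, 5) → (60/13, -25/13); (2, 1) → (2/13, -29/13)
T2 translate by (1, -2): (46/13, 9/13) → (59/13, -17/13); (-70/13, 1/13) → (-57/13, -25/13); (60/13, -25/13) → (73/13, -51/13); (2/13, -29/13) → (15/13, -55/13)
T3 scale by (1/2, -2): (59/13, -17/13) → (59/26, 34/13); (-57/13, -25/13) → (-57/26, 50/13); (73/13, -51/13) → (73/26, 102/13); (15/13, -55/13) → (15/26, 110/13)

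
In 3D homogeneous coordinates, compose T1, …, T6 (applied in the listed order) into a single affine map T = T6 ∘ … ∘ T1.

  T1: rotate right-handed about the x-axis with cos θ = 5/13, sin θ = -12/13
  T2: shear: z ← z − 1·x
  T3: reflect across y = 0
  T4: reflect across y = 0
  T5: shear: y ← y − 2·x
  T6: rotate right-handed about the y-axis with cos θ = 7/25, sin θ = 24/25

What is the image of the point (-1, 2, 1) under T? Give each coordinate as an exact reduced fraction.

T(p) = (-47/65, 48/13, 54/65)

T1 rotate right-handed about the x-axis with cos θ = 5/13, sin θ = -12/13: (-1, 2, 1) → (-1, 22/13, -19/13)
T2 shear: z ← z − 1·x: (-1, 22/13, -19/13) → (-1, 22/13, -6/13)
T3 reflect across y = 0: (-1, 22/13, -6/13) → (-1, -22/13, -6/13)
T4 reflect across y = 0: (-1, -22/13, -6/13) → (-1, 22/13, -6/13)
T5 shear: y ← y − 2·x: (-1, 22/13, -6/13) → (-1, 48/13, -6/13)
T6 rotate right-handed about the y-axis with cos θ = 7/25, sin θ = 24/25: (-1, 48/13, -6/13) → (-47/65, 48/13, 54/65)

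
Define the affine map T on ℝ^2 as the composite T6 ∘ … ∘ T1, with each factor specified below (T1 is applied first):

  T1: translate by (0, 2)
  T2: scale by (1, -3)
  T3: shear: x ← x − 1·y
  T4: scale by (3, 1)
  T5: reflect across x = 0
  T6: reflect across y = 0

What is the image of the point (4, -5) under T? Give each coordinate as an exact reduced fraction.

T(p) = (15, -9)

T1 translate by (0, 2): (4, -5) → (4, -3)
T2 scale by (1, -3): (4, -3) → (4, 9)
T3 shear: x ← x − 1·y: (4, 9) → (-5, 9)
T4 scale by (3, 1): (-5, 9) → (-15, 9)
T5 reflect across x = 0: (-15, 9) → (15, 9)
T6 reflect across y = 0: (15, 9) → (15, -9)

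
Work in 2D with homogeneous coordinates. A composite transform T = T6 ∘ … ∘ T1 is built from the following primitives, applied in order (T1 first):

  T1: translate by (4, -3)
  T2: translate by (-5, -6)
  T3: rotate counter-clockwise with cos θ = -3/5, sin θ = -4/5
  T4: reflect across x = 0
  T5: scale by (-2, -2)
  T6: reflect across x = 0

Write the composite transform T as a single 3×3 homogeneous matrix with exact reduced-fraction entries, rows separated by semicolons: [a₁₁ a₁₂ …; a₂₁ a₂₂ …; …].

T1 = [1 0 4; 0 1 -3; 0 0 1]
T2·T1 = [1 0 -1; 0 1 -9; 0 0 1]
T3·…·T1 = [-3/5 4/5 -33/5; -4/5 -3/5 31/5; 0 0 1]
T4·…·T1 = [3/5 -4/5 33/5; -4/5 -3/5 31/5; 0 0 1]
T5·…·T1 = [-6/5 8/5 -66/5; 8/5 6/5 -62/5; 0 0 1]
T6·…·T1 = [6/5 -8/5 66/5; 8/5 6/5 -62/5; 0 0 1]

T = [6/5 -8/5 66/5; 8/5 6/5 -62/5; 0 0 1]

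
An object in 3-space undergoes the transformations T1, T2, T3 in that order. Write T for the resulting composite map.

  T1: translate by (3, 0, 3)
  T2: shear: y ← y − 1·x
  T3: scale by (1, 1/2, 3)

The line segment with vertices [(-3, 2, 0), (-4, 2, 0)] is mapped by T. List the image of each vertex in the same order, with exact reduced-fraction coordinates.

T1 translate by (3, 0, 3): (-3, 2, 0) → (0, 2, 3); (-4, 2, 0) → (-1, 2, 3)
T2 shear: y ← y − 1·x: (0, 2, 3) → (0, 2, 3); (-1, 2, 3) → (-1, 3, 3)
T3 scale by (1, 1/2, 3): (0, 2, 3) → (0, 1, 9); (-1, 3, 3) → (-1, 3/2, 9)

image vertices: (0, 1, 9), (-1, 3/2, 9)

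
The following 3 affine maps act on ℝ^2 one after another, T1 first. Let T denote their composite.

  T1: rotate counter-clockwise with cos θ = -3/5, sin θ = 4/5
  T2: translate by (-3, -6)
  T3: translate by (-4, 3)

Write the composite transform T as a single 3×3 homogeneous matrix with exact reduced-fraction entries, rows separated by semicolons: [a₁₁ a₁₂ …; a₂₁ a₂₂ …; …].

T1 = [-3/5 -4/5 0; 4/5 -3/5 0; 0 0 1]
T2·T1 = [-3/5 -4/5 -3; 4/5 -3/5 -6; 0 0 1]
T3·…·T1 = [-3/5 -4/5 -7; 4/5 -3/5 -3; 0 0 1]

T = [-3/5 -4/5 -7; 4/5 -3/5 -3; 0 0 1]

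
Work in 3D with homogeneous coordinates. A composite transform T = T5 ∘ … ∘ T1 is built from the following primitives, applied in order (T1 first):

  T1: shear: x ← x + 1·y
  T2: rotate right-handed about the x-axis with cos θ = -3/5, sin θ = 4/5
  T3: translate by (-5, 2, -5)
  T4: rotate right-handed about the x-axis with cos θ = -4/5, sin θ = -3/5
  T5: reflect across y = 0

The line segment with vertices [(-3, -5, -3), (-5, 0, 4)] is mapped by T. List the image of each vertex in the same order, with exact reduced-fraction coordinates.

T1 shear: x ← x + 1·y: (-3, -5, -3) → (-8, -5, -3); (-5, 0, 4) → (-5, 0, 4)
T2 rotate right-handed about the x-axis with cos θ = -3/5, sin θ = 4/5: (-8, -5, -3) → (-8, 27/5, -11/5); (-5, 0, 4) → (-5, -16/5, -12/5)
T3 translate by (-5, 2, -5): (-8, 27/5, -11/5) → (-13, 37/5, -36/5); (-5, -16/5, -12/5) → (-10, -6/5, -37/5)
T4 rotate right-handed about the x-axis with cos θ = -4/5, sin θ = -3/5: (-13, 37/5, -36/5) → (-13, -256/25, 33/25); (-10, -6/5, -37/5) → (-10, -87/25, 166/25)
T5 reflect across y = 0: (-13, -256/25, 33/25) → (-13, 256/25, 33/25); (-10, -87/25, 166/25) → (-10, 87/25, 166/25)

image vertices: (-13, 256/25, 33/25), (-10, 87/25, 166/25)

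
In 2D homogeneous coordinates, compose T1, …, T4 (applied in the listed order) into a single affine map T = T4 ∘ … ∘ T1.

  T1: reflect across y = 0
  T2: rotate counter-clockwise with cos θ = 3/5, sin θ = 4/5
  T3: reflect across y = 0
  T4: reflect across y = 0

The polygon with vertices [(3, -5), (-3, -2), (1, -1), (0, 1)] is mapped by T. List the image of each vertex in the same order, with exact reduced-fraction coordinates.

T1 reflect across y = 0: (3, -5) → (3, 5); (-3, -2) → (-3, 2); (1, -1) → (1, 1); (0, 1) → (0, -1)
T2 rotate counter-clockwise with cos θ = 3/5, sin θ = 4/5: (3, 5) → (-11/5, 27/5); (-3, 2) → (-17/5, -6/5); (1, 1) → (-1/5, 7/5); (0, -1) → (4/5, -3/5)
T3 reflect across y = 0: (-11/5, 27/5) → (-11/5, -27/5); (-17/5, -6/5) → (-17/5, 6/5); (-1/5, 7/5) → (-1/5, -7/5); (4/5, -3/5) → (4/5, 3/5)
T4 reflect across y = 0: (-11/5, -27/5) → (-11/5, 27/5); (-17/5, 6/5) → (-17/5, -6/5); (-1/5, -7/5) → (-1/5, 7/5); (4/5, 3/5) → (4/5, -3/5)

image vertices: (-11/5, 27/5), (-17/5, -6/5), (-1/5, 7/5), (4/5, -3/5)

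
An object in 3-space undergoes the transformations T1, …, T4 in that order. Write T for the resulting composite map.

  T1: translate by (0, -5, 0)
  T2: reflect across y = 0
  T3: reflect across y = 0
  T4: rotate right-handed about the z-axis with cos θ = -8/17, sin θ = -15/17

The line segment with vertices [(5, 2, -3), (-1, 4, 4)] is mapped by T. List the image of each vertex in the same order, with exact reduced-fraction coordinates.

image vertices: (-5, -3, -3), (-7/17, 23/17, 4)

T1 translate by (0, -5, 0): (5, 2, -3) → (5, -3, -3); (-1, 4, 4) → (-1, -1, 4)
T2 reflect across y = 0: (5, -3, -3) → (5, 3, -3); (-1, -1, 4) → (-1, 1, 4)
T3 reflect across y = 0: (5, 3, -3) → (5, -3, -3); (-1, 1, 4) → (-1, -1, 4)
T4 rotate right-handed about the z-axis with cos θ = -8/17, sin θ = -15/17: (5, -3, -3) → (-5, -3, -3); (-1, -1, 4) → (-7/17, 23/17, 4)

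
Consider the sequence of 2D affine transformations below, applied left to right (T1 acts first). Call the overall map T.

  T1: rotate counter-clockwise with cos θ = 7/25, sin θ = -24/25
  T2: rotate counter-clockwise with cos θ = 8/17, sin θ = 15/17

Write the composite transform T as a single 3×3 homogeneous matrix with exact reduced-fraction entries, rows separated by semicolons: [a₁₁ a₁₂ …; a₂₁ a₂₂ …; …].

T1 = [7/25 24/25 0; -24/25 7/25 0; 0 0 1]
T2·T1 = [416/425 87/425 0; -87/425 416/425 0; 0 0 1]

T = [416/425 87/425 0; -87/425 416/425 0; 0 0 1]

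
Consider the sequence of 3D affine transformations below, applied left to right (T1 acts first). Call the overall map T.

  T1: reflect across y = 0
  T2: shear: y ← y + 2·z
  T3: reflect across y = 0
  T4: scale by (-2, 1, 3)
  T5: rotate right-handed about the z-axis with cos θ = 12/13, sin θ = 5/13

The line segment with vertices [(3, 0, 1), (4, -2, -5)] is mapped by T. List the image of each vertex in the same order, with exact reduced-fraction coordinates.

image vertices: (-62/13, -54/13, 3), (-136/13, 56/13, -15)

T1 reflect across y = 0: (3, 0, 1) → (3, 0, 1); (4, -2, -5) → (4, 2, -5)
T2 shear: y ← y + 2·z: (3, 0, 1) → (3, 2, 1); (4, 2, -5) → (4, -8, -5)
T3 reflect across y = 0: (3, 2, 1) → (3, -2, 1); (4, -8, -5) → (4, 8, -5)
T4 scale by (-2, 1, 3): (3, -2, 1) → (-6, -2, 3); (4, 8, -5) → (-8, 8, -15)
T5 rotate right-handed about the z-axis with cos θ = 12/13, sin θ = 5/13: (-6, -2, 3) → (-62/13, -54/13, 3); (-8, 8, -15) → (-136/13, 56/13, -15)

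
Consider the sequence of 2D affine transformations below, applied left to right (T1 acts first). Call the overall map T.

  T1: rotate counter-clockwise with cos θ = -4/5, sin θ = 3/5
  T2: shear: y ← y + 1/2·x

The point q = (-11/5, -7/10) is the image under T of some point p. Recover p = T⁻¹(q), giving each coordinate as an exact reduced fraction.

T1 = [-4/5 -3/5 0; 3/5 -4/5 0; 0 0 1]
T2·T1 = [-4/5 -3/5 0; 1/5 -11/10 0; 0 0 1]
det M = 1; M⁻¹ = [-11/10 3/5 0; -1/5 -4/5 0; 0 0 1]
M⁻¹ · (-11/5, -7/10)ᵀ = (2, 1)ᵀ

p = (2, 1)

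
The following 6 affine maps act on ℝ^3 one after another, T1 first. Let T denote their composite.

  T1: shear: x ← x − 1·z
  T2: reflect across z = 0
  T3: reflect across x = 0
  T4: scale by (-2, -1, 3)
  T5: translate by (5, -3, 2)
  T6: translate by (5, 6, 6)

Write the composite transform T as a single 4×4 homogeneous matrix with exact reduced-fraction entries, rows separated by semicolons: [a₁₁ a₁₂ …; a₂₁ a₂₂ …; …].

T = [2 0 -2 10; 0 -1 0 3; 0 0 -3 8; 0 0 0 1]

T1 = [1 0 -1 0; 0 1 0 0; 0 0 1 0; 0 0 0 1]
T2·T1 = [1 0 -1 0; 0 1 0 0; 0 0 -1 0; 0 0 0 1]
T3·…·T1 = [-1 0 1 0; 0 1 0 0; 0 0 -1 0; 0 0 0 1]
T4·…·T1 = [2 0 -2 0; 0 -1 0 0; 0 0 -3 0; 0 0 0 1]
T5·…·T1 = [2 0 -2 5; 0 -1 0 -3; 0 0 -3 2; 0 0 0 1]
T6·…·T1 = [2 0 -2 10; 0 -1 0 3; 0 0 -3 8; 0 0 0 1]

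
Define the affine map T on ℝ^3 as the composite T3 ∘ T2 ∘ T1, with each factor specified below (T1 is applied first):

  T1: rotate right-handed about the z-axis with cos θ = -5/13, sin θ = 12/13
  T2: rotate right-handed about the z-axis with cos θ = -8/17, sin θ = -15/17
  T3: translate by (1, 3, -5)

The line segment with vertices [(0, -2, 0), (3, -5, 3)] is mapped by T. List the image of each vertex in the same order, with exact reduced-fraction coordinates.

T1 rotate right-handed about the z-axis with cos θ = -5/13, sin θ = 12/13: (0, -2, 0) → (24/13, 10/13, 0); (3, -5, 3) → (45/13, 61/13, 3)
T2 rotate right-handed about the z-axis with cos θ = -8/17, sin θ = -15/17: (24/13, 10/13, 0) → (-42/221, -440/221, 0); (45/13, 61/13, 3) → (555/221, -1163/221, 3)
T3 translate by (1, 3, -5): (-42/221, -440/221, 0) → (179/221, 223/221, -5); (555/221, -1163/221, 3) → (776/221, -500/221, -2)

image vertices: (179/221, 223/221, -5), (776/221, -500/221, -2)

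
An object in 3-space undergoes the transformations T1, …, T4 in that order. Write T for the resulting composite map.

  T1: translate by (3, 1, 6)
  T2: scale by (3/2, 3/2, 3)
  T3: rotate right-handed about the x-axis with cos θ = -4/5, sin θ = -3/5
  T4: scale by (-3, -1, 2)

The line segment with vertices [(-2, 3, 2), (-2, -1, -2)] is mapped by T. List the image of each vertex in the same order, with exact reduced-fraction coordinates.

image vertices: (-9/2, -48/5, -228/5), (-9/2, -36/5, -96/5)

T1 translate by (3, 1, 6): (-2, 3, 2) → (1, 4, 8); (-2, -1, -2) → (1, 0, 4)
T2 scale by (3/2, 3/2, 3): (1, 4, 8) → (3/2, 6, 24); (1, 0, 4) → (3/2, 0, 12)
T3 rotate right-handed about the x-axis with cos θ = -4/5, sin θ = -3/5: (3/2, 6, 24) → (3/2, 48/5, -114/5); (3/2, 0, 12) → (3/2, 36/5, -48/5)
T4 scale by (-3, -1, 2): (3/2, 48/5, -114/5) → (-9/2, -48/5, -228/5); (3/2, 36/5, -48/5) → (-9/2, -36/5, -96/5)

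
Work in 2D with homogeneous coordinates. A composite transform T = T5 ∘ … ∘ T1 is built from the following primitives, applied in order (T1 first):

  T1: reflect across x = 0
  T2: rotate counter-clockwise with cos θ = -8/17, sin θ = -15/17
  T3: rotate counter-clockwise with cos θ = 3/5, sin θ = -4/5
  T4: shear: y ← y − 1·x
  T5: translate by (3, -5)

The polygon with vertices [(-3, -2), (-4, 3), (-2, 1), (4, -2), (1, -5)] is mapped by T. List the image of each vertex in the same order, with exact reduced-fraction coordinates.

image vertices: (-23/85, -18/85), (-42/85, -432/85), (20/17, -76/17), (113/17, -103/17), (274/85, -11/85)

T1 reflect across x = 0: (-3, -2) → (3, -2); (-4, 3) → (4, 3); (-2, 1) → (2, 1); (4, -2) → (-4, -2); (1, -5) → (-1, -5)
T2 rotate counter-clockwise with cos θ = -8/17, sin θ = -15/17: (3, -2) → (-54/17, -29/17); (4, 3) → (13/17, -84/17); (2, 1) → (-1/17, -38/17); (-4, -2) → (2/17, 76/17); (-1, -5) → (-67/17, 55/17)
T3 rotate counter-clockwise with cos θ = 3/5, sin θ = -4/5: (-54/17, -29/17) → (-278/85, 129/85); (13/17, -84/17) → (-297/85, -304/85); (-1/17, -38/17) → (-31/17, -22/17); (2/17, 76/17) → (62/17, 44/17); (-67/17, 55/17) → (19/85, 433/85)
T4 shear: y ← y − 1·x: (-278/85, 129/85) → (-278/85, 407/85); (-297/85, -304/85) → (-297/85, -7/85); (-31/17, -22/17) → (-31/17, 9/17); (62/17, 44/17) → (62/17, -18/17); (19/85, 433/85) → (19/85, 414/85)
T5 translate by (3, -5): (-278/85, 407/85) → (-23/85, -18/85); (-297/85, -7/85) → (-42/85, -432/85); (-31/17, 9/17) → (20/17, -76/17); (62/17, -18/17) → (113/17, -103/17); (19/85, 414/85) → (274/85, -11/85)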